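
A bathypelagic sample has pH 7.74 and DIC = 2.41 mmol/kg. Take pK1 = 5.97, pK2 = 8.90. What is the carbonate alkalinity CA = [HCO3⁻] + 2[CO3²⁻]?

CA = [HCO3⁻] + 2[CO3²⁻] = (α₁ + 2α₂)·DIC
At pH 7.74: [H⁺]/K1 = 10^-1.77 = 0.016982, K2/[H⁺] = 10^-1.16 = 0.069183
α₁ = 1/(1 + 0.016982 + 0.069183) = 1/1.0862 = 0.9207; α₂ = α₁·K2/[H⁺] = 0.06369
α₁ + 2α₂ = 1.0481
CA = 1.0481 × 2.41 = 2.53 mmol/kg

CA = 2.53 mmol/kg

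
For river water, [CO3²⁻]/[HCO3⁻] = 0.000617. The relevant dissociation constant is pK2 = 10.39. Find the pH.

pH = 7.18

From K2 = [H⁺][CO3²⁻]/[HCO3⁻]:  pH = pK2 + log₁₀([CO3²⁻]/[HCO3⁻])
log₁₀(0.000617) = -3.210
pH = 10.39 + (-3.210) = 7.18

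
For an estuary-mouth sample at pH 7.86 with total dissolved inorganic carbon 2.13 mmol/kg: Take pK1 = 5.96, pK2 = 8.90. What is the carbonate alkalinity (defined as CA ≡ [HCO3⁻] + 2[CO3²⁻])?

CA = 2.28 mmol/kg

CA = [HCO3⁻] + 2[CO3²⁻] = (α₁ + 2α₂)·DIC
At pH 7.86: [H⁺]/K1 = 10^-1.90 = 0.012589, K2/[H⁺] = 10^-1.04 = 0.091201
α₁ = 1/(1 + 0.012589 + 0.091201) = 1/1.1038 = 0.9060; α₂ = α₁·K2/[H⁺] = 0.08263
α₁ + 2α₂ = 1.0712
CA = 1.0712 × 2.13 = 2.28 mmol/kg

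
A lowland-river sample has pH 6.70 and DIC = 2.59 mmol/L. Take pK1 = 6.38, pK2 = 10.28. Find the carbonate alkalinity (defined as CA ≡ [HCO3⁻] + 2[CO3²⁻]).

CA = 1.75 mmol/L

CA = [HCO3⁻] + 2[CO3²⁻] = (α₁ + 2α₂)·DIC
At pH 6.70: [H⁺]/K1 = 10^-0.32 = 0.47863, K2/[H⁺] = 10^-3.58 = 0.00026303
α₁ = 1/(1 + 0.47863 + 0.00026303) = 1/1.4789 = 0.6762; α₂ = α₁·K2/[H⁺] = 0.0001779
α₁ + 2α₂ = 0.6765
CA = 0.6765 × 2.59 = 1.75 mmol/L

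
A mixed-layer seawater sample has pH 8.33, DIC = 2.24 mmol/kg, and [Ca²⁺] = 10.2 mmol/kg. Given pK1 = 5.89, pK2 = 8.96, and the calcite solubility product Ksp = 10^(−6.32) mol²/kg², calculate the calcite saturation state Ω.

Ω = 9.04

α₂ = 1 / (1 + [H⁺]/K2 + [H⁺]²/(K1K2)) = 1 / (1 + 10^+0.63 + 10^-1.81)
   = 1 / (1 + 4.2658 + 0.015488) = 1/5.2813 = 0.1893
[CO3²⁻] = α₂ × DIC = 0.1893 × 2.24 = 0.4241 mmol/kg
Ksp = 10^(−6.32) = 4.786×10^-7
Ω = [Ca²⁺][CO3²⁻]/Ksp = (10.2×10^-3)(4.241×10^-4) / 4.786×10^-7 = 9.04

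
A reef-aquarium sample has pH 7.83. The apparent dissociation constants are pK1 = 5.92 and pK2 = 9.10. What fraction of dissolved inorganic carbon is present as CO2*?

α₀ = 1 / (1 + K1/[H⁺] + K1K2/[H⁺]²) = 1 / (1 + 10^+1.91 + 10^+0.64)
   = 1 / (1 + 81.283 + 4.3652) = 1/86.648 = 0.01154

α₀ = 0.0115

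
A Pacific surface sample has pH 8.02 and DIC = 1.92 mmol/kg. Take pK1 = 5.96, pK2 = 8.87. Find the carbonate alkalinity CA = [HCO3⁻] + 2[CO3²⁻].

CA = [HCO3⁻] + 2[CO3²⁻] = (α₁ + 2α₂)·DIC
At pH 8.02: [H⁺]/K1 = 10^-2.06 = 0.0087096, K2/[H⁺] = 10^-0.85 = 0.14125
α₁ = 1/(1 + 0.0087096 + 0.14125) = 1/1.1500 = 0.8696; α₂ = α₁·K2/[H⁺] = 0.1228
α₁ + 2α₂ = 1.1153
CA = 1.1153 × 1.92 = 2.14 mmol/kg

CA = 2.14 mmol/kg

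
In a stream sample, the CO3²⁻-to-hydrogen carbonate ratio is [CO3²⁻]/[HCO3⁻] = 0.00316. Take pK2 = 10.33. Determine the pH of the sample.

pH = 7.83

From K2 = [H⁺][CO3²⁻]/[HCO3⁻]:  pH = pK2 + log₁₀([CO3²⁻]/[HCO3⁻])
log₁₀(0.00316) = -2.500
pH = 10.33 + (-2.500) = 7.83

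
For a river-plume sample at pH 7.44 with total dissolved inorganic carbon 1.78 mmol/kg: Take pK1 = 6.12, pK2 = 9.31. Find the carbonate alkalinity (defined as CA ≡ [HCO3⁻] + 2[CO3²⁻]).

CA = [HCO3⁻] + 2[CO3²⁻] = (α₁ + 2α₂)·DIC
At pH 7.44: [H⁺]/K1 = 10^-1.32 = 0.047863, K2/[H⁺] = 10^-1.87 = 0.013490
α₁ = 1/(1 + 0.047863 + 0.013490) = 1/1.0614 = 0.9422; α₂ = α₁·K2/[H⁺] = 0.01271
α₁ + 2α₂ = 0.9676
CA = 0.9676 × 1.78 = 1.72 mmol/kg

CA = 1.72 mmol/kg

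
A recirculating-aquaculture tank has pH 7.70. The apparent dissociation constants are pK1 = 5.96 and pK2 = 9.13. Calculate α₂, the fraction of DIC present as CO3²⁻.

α₂ = 0.0352

α₂ = 1 / (1 + [H⁺]/K2 + [H⁺]²/(K1K2)) = 1 / (1 + 10^+1.43 + 10^-0.31)
   = 1 / (1 + 26.915 + 0.48978) = 1/28.405 = 0.03520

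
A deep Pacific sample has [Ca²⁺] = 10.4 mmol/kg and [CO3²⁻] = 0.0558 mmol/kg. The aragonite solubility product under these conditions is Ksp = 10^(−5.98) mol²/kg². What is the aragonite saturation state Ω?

Ω = 0.554

Ksp = 10^(−5.98) = 1.047×10^-6
Ω = [Ca²⁺][CO3²⁻]/Ksp = (10.4×10^-3)(0.0558×10^-3) / 1.047×10^-6 = 0.554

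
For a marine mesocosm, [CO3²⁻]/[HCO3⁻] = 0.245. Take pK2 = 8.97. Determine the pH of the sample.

pH = 8.36

From K2 = [H⁺][CO3²⁻]/[HCO3⁻]:  pH = pK2 + log₁₀([CO3²⁻]/[HCO3⁻])
log₁₀(0.245) = -0.611
pH = 8.97 + (-0.611) = 8.36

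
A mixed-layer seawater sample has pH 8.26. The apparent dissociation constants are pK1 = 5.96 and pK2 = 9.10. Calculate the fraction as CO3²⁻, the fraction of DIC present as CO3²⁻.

α₂ = 1 / (1 + [H⁺]/K2 + [H⁺]²/(K1K2)) = 1 / (1 + 10^+0.84 + 10^-1.46)
   = 1 / (1 + 6.9183 + 0.034674) = 1/7.9530 = 0.1257

α₂ = 0.126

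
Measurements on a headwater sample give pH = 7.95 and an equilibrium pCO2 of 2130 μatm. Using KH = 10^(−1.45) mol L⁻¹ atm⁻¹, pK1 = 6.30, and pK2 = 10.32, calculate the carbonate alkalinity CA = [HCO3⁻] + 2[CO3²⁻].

CA = 3.40 mmol/L

[CO2*] = KH · pCO2 = 10^(−1.45) × 2130×10^-6 = 7.558×10^-5 mol/L
α₀ = 1/(1 + K1/[H⁺] + K1K2/[H⁺]²) = 1/(1 + 10^+1.65 + 10^-0.72) = 0.02181
DIC = [CO2*]/α₀ = 7.558×10^-5 / 0.02181 = 3.466 mmol/L
CA = (α₁ + 2α₂)·DIC = (0.9740 + 2×0.004155) × 3.466 = 3.40 mmol/L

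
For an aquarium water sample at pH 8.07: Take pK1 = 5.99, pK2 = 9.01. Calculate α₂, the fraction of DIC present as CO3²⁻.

α₂ = 0.102

α₂ = 1 / (1 + [H⁺]/K2 + [H⁺]²/(K1K2)) = 1 / (1 + 10^+0.94 + 10^-1.14)
   = 1 / (1 + 8.7096 + 0.072444) = 1/9.7821 = 0.1022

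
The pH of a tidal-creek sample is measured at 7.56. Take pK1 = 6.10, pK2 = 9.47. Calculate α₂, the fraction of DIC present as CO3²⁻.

α₂ = 1 / (1 + [H⁺]/K2 + [H⁺]²/(K1K2)) = 1 / (1 + 10^+1.91 + 10^+0.45)
   = 1 / (1 + 81.283 + 2.8184) = 1/85.101 = 0.01175

α₂ = 0.0118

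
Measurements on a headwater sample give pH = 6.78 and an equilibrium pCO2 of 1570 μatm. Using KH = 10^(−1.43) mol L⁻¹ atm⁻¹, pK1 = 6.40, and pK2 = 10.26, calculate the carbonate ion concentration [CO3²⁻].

[CO2*] = KH · pCO2 = 10^(−1.43) × 1570×10^-6 = 5.833×10^-5 mol/L
α₀ = 1/(1 + K1/[H⁺] + K1K2/[H⁺]²) = 1/(1 + 10^+0.38 + 10^-3.10) = 0.2941
DIC = [CO2*]/α₀ = 5.833×10^-5 / 0.2941 = 0.1983 mmol/L
[CO3²⁻] = α₂·DIC; α₂ = 0.0002337, so [CO3²⁻] = 0.0002337 × 0.1983 = 4.63×10^-5 mmol/L = 0.0463 μmol/L

[CO3²⁻] = 0.0463 μmol/L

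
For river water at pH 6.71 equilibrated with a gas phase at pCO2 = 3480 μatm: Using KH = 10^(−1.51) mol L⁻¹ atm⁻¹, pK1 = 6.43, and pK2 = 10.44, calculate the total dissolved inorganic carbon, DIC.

[CO2*] = KH · pCO2 = 10^(−1.51) × 3480×10^-6 = 1.075×10^-4 mol/L
α₀ = 1/(1 + K1/[H⁺] + K1K2/[H⁺]²) = 1/(1 + 10^+0.28 + 10^-3.45) = 0.3441
DIC = [CO2*]/α₀ = 1.075×10^-4 / 0.3441 = 0.312 mmol/L

DIC = 0.312 mmol/L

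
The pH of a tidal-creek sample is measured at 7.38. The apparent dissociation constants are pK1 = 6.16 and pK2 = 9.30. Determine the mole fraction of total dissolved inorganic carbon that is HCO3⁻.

α₁ = 0.933

α₁ = 1 / (1 + [H⁺]/K1 + K2/[H⁺]) = 1 / (1 + 10^-1.22 + 10^-1.92)
   = 1 / (1 + 0.060256 + 0.012023) = 1/1.0723 = 0.9326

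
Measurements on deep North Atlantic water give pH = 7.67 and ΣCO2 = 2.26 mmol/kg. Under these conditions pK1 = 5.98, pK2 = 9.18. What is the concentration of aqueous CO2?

[CO2*] = 0.0439 mmol/kg

α₀ = 1 / (1 + K1/[H⁺] + K1K2/[H⁺]²) = 1 / (1 + 10^+1.69 + 10^+0.18)
   = 1 / (1 + 48.978 + 1.5136) = 1/51.491 = 0.01942
[CO2*] = α₀ × DIC = 0.01942 × 2.26 = 0.0439 mmol/kg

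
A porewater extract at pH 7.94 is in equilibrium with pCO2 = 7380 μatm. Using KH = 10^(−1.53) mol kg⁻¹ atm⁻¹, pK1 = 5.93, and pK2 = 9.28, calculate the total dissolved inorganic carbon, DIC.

DIC = 23.5 mmol/kg

[CO2*] = KH · pCO2 = 10^(−1.53) × 7380×10^-6 = 2.178×10^-4 mol/kg
α₀ = 1/(1 + K1/[H⁺] + K1K2/[H⁺]²) = 1/(1 + 10^+2.01 + 10^+0.67) = 0.009259
DIC = [CO2*]/α₀ = 2.178×10^-4 / 0.009259 = 23.5 mmol/kg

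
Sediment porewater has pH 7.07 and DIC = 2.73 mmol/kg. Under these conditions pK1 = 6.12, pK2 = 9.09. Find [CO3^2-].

α₂ = 1 / (1 + [H⁺]/K2 + [H⁺]²/(K1K2)) = 1 / (1 + 10^+2.02 + 10^+1.07)
   = 1 / (1 + 104.71 + 11.749) = 1/117.46 = 0.008513
[CO3²⁻] = α₂ × DIC = 0.008513 × 2.73 = 0.0232 mmol/kg

[CO3²⁻] = 0.0232 mmol/kg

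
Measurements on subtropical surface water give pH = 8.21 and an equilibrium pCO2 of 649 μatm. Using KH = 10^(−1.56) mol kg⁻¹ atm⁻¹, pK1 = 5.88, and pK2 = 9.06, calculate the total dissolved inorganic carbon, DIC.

DIC = 4.38 mmol/kg

[CO2*] = KH · pCO2 = 10^(−1.56) × 649×10^-6 = 1.787×10^-5 mol/kg
α₀ = 1/(1 + K1/[H⁺] + K1K2/[H⁺]²) = 1/(1 + 10^+2.33 + 10^+1.48) = 0.004082
DIC = [CO2*]/α₀ = 1.787×10^-5 / 0.004082 = 4.38 mmol/kg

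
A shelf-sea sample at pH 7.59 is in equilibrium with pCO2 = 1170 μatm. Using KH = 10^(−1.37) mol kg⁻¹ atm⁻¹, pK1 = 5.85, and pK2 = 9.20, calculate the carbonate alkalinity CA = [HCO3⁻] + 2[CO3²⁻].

CA = 2.88 mmol/kg

[CO2*] = KH · pCO2 = 10^(−1.37) × 1170×10^-6 = 4.991×10^-5 mol/kg
α₀ = 1/(1 + K1/[H⁺] + K1K2/[H⁺]²) = 1/(1 + 10^+1.74 + 10^+0.13) = 0.01745
DIC = [CO2*]/α₀ = 4.991×10^-5 / 0.01745 = 2.860 mmol/kg
CA = (α₁ + 2α₂)·DIC = (0.9590 + 2×0.02354) × 2.860 = 2.88 mmol/kg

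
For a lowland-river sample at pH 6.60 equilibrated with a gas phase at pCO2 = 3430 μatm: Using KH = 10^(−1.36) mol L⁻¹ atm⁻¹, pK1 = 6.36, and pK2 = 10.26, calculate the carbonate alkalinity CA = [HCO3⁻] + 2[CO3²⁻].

CA = 0.260 mmol/L

[CO2*] = KH · pCO2 = 10^(−1.36) × 3430×10^-6 = 1.497×10^-4 mol/L
α₀ = 1/(1 + K1/[H⁺] + K1K2/[H⁺]²) = 1/(1 + 10^+0.24 + 10^-3.42) = 0.3652
DIC = [CO2*]/α₀ = 1.497×10^-4 / 0.3652 = 0.4100 mmol/L
CA = (α₁ + 2α₂)·DIC = (0.6347 + 2×0.0001388) × 0.4100 = 0.260 mmol/L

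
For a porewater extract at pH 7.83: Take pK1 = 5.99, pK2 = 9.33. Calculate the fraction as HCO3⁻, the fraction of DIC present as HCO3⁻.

α₁ = 1 / (1 + [H⁺]/K1 + K2/[H⁺]) = 1 / (1 + 10^-1.84 + 10^-1.50)
   = 1 / (1 + 0.014454 + 0.031623) = 1/1.0461 = 0.9560

α₁ = 0.956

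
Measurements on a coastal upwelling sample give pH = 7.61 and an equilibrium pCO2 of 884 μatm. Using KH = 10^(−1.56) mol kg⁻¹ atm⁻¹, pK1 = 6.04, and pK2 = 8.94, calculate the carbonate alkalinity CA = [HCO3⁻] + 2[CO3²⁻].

[CO2*] = KH · pCO2 = 10^(−1.56) × 884×10^-6 = 2.435×10^-5 mol/kg
α₀ = 1/(1 + K1/[H⁺] + K1K2/[H⁺]²) = 1/(1 + 10^+1.57 + 10^+0.24) = 0.02507
DIC = [CO2*]/α₀ = 2.435×10^-5 / 0.02507 = 0.9712 mmol/kg
CA = (α₁ + 2α₂)·DIC = (0.9314 + 2×0.04356) × 0.9712 = 0.989 mmol/kg

CA = 0.989 mmol/kg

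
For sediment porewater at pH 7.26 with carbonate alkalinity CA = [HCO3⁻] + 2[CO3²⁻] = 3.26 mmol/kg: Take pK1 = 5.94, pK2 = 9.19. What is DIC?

DIC = 3.38 mmol/kg

CA = [HCO3⁻] + 2[CO3²⁻] = (α₁ + 2α₂)·DIC
At pH 7.26: [H⁺]/K1 = 10^-1.32 = 0.047863, K2/[H⁺] = 10^-1.93 = 0.011749
α₁ = 1/(1 + 0.047863 + 0.011749) = 1/1.0596 = 0.9437; α₂ = α₁·K2/[H⁺] = 0.01109
α₁ + 2α₂ = 0.9659
DIC = CA / (α₁ + 2α₂) = 3.26 / 0.9659 = 3.38 mmol/kg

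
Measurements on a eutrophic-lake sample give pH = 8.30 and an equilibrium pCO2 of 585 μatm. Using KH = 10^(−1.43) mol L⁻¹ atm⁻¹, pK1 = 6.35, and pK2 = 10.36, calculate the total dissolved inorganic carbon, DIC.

[CO2*] = KH · pCO2 = 10^(−1.43) × 585×10^-6 = 2.173×10^-5 mol/L
α₀ = 1/(1 + K1/[H⁺] + K1K2/[H⁺]²) = 1/(1 + 10^+1.95 + 10^-0.11) = 0.01100
DIC = [CO2*]/α₀ = 2.173×10^-5 / 0.01100 = 1.98 mmol/L

DIC = 1.98 mmol/L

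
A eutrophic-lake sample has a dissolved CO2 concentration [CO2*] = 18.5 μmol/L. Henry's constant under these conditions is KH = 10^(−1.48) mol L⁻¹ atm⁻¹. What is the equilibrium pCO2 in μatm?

pCO2 = 559 μatm

KH = 10^(−1.48) = 3.311×10^-2 mol L⁻¹ atm⁻¹
pCO2 = [CO2*]/KH = 18.5×10^-6 / 3.311×10^-2 = 5.59×10^-4 atm = 559 μatm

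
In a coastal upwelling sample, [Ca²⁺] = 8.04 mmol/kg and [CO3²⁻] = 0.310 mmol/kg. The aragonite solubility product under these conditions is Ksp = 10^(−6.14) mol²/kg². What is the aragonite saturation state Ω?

Ω = 3.44

Ksp = 10^(−6.14) = 7.244×10^-7
Ω = [Ca²⁺][CO3²⁻]/Ksp = (8.04×10^-3)(0.310×10^-3) / 7.244×10^-7 = 3.44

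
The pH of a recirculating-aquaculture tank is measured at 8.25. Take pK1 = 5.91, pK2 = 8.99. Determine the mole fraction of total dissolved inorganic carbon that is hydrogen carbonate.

α₁ = 1 / (1 + [H⁺]/K1 + K2/[H⁺]) = 1 / (1 + 10^-2.34 + 10^-0.74)
   = 1 / (1 + 0.0045709 + 0.18197) = 1/1.1865 = 0.8428

α₁ = 0.843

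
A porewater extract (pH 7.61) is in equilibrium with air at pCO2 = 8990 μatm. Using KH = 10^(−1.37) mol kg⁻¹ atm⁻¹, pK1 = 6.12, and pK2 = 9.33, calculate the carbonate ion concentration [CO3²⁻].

[CO2*] = KH · pCO2 = 10^(−1.37) × 8990×10^-6 = 3.835×10^-4 mol/kg
α₀ = 1/(1 + K1/[H⁺] + K1K2/[H⁺]²) = 1/(1 + 10^+1.49 + 10^-0.23) = 0.03078
DIC = [CO2*]/α₀ = 3.835×10^-4 / 0.03078 = 12.46 mmol/kg
[CO3²⁻] = α₂·DIC; α₂ = 0.01812, so [CO3²⁻] = 0.01812 × 12.46 = 0.226 mmol/kg

[CO3²⁻] = 0.226 mmol/kg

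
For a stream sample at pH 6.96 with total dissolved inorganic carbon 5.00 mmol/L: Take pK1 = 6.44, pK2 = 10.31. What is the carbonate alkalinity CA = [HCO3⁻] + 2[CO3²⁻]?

CA = [HCO3⁻] + 2[CO3²⁻] = (α₁ + 2α₂)·DIC
At pH 6.96: [H⁺]/K1 = 10^-0.52 = 0.30200, K2/[H⁺] = 10^-3.35 = 0.00044668
α₁ = 1/(1 + 0.30200 + 0.00044668) = 1/1.3024 = 0.7678; α₂ = α₁·K2/[H⁺] = 0.0003430
α₁ + 2α₂ = 0.7685
CA = 0.7685 × 5.00 = 3.84 mmol/L

CA = 3.84 mmol/L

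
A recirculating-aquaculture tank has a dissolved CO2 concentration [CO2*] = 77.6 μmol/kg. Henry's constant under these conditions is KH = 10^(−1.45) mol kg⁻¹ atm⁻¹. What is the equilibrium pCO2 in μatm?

KH = 10^(−1.45) = 3.548×10^-2 mol kg⁻¹ atm⁻¹
pCO2 = [CO2*]/KH = 77.6×10^-6 / 3.548×10^-2 = 2.19×10^-3 atm = 2190 μatm

pCO2 = 2190 μatm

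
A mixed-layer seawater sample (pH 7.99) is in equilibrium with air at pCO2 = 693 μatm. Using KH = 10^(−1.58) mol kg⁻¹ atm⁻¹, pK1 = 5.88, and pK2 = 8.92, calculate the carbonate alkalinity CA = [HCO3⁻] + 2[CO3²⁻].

[CO2*] = KH · pCO2 = 10^(−1.58) × 693×10^-6 = 1.823×10^-5 mol/kg
α₀ = 1/(1 + K1/[H⁺] + K1K2/[H⁺]²) = 1/(1 + 10^+2.11 + 10^+1.18) = 0.006898
DIC = [CO2*]/α₀ = 1.823×10^-5 / 0.006898 = 2.642 mmol/kg
CA = (α₁ + 2α₂)·DIC = (0.8887 + 2×0.1044) × 2.642 = 2.90 mmol/kg

CA = 2.90 mmol/kg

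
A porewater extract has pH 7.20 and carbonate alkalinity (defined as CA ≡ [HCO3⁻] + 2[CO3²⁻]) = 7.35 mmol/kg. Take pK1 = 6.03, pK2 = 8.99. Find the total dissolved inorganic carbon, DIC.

CA = [HCO3⁻] + 2[CO3²⁻] = (α₁ + 2α₂)·DIC
At pH 7.20: [H⁺]/K1 = 10^-1.17 = 0.067608, K2/[H⁺] = 10^-1.79 = 0.016218
α₁ = 1/(1 + 0.067608 + 0.016218) = 1/1.0838 = 0.9227; α₂ = α₁·K2/[H⁺] = 0.01496
α₁ + 2α₂ = 0.9526
DIC = CA / (α₁ + 2α₂) = 7.35 / 0.9526 = 7.72 mmol/kg

DIC = 7.72 mmol/kg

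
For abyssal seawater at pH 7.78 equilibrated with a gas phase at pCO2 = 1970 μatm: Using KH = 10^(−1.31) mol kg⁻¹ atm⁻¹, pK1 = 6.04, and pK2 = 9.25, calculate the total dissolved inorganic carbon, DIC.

[CO2*] = KH · pCO2 = 10^(−1.31) × 1970×10^-6 = 9.649×10^-5 mol/kg
α₀ = 1/(1 + K1/[H⁺] + K1K2/[H⁺]²) = 1/(1 + 10^+1.74 + 10^+0.27) = 0.01730
DIC = [CO2*]/α₀ = 9.649×10^-5 / 0.01730 = 5.58 mmol/kg

DIC = 5.58 mmol/kg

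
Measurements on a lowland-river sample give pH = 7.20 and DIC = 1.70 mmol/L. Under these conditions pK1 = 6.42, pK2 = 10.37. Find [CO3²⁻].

[CO3²⁻] = 0.985 μmol/L

α₂ = 1 / (1 + [H⁺]/K2 + [H⁺]²/(K1K2)) = 1 / (1 + 10^+3.17 + 10^+2.39)
   = 1 / (1 + 1479.1 + 245.47) = 1/1725.6 = 0.0005795
[CO3²⁻] = α₂ × DIC = 0.0005795 × 1.70 = 0.000985 mmol/L = 0.985 μmol/L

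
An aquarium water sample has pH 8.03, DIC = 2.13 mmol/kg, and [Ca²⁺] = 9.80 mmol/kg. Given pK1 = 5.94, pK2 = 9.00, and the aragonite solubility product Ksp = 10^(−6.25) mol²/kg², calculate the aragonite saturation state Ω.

Ω = 3.57

α₂ = 1 / (1 + [H⁺]/K2 + [H⁺]²/(K1K2)) = 1 / (1 + 10^+0.97 + 10^-1.12)
   = 1 / (1 + 9.3325 + 0.075858) = 1/10.408 = 0.09608
[CO3²⁻] = α₂ × DIC = 0.09608 × 2.13 = 0.2046 mmol/kg
Ksp = 10^(−6.25) = 5.623×10^-7
Ω = [Ca²⁺][CO3²⁻]/Ksp = (9.80×10^-3)(2.046×10^-4) / 5.623×10^-7 = 3.57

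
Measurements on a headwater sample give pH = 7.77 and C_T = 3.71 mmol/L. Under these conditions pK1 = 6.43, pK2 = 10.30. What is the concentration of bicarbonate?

[HCO3⁻] = 3.54 mmol/L

α₁ = 1 / (1 + [H⁺]/K1 + K2/[H⁺]) = 1 / (1 + 10^-1.34 + 10^-2.53)
   = 1 / (1 + 0.045709 + 0.0029512) = 1/1.0487 = 0.9536
[HCO3⁻] = α₁ × DIC = 0.9536 × 3.71 = 3.54 mmol/L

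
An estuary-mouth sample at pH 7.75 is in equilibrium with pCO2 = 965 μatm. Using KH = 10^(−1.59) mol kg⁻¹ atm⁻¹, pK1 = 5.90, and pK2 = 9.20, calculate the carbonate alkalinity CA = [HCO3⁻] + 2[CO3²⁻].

[CO2*] = KH · pCO2 = 10^(−1.59) × 965×10^-6 = 2.480×10^-5 mol/kg
α₀ = 1/(1 + K1/[H⁺] + K1K2/[H⁺]²) = 1/(1 + 10^+1.85 + 10^+0.40) = 0.01346
DIC = [CO2*]/α₀ = 2.480×10^-5 / 0.01346 = 1.843 mmol/kg
CA = (α₁ + 2α₂)·DIC = (0.9527 + 2×0.03380) × 1.843 = 1.88 mmol/kg

CA = 1.88 mmol/kg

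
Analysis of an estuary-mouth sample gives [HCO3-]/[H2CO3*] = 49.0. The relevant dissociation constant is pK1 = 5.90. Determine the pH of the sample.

From K1 = [H⁺][HCO3-]/[H2CO3*]:  pH = pK1 + log₁₀([HCO3-]/[H2CO3*])
log₁₀(49.0) = +1.690
pH = 5.90 + (+1.690) = 7.59

pH = 7.59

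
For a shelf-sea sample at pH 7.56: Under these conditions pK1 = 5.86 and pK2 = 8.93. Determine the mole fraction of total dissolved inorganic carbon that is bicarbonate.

α₁ = 1 / (1 + [H⁺]/K1 + K2/[H⁺]) = 1 / (1 + 10^-1.70 + 10^-1.37)
   = 1 / (1 + 0.019953 + 0.042658) = 1/1.0626 = 0.9411

α₁ = 0.941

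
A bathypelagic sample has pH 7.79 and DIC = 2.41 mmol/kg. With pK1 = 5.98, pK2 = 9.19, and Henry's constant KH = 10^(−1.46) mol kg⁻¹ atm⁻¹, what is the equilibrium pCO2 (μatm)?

α₀ = 1 / (1 + K1/[H⁺] + K1K2/[H⁺]²) = 1 / (1 + 10^+1.81 + 10^+0.41)
   = 1 / (1 + 64.565 + 2.5704) = 1/68.136 = 0.01468
[CO2*] = α₀ × DIC = 0.01468 × 2.41 = 0.03537 mmol/kg
pCO2 = [CO2*]/KH = 3.537×10^-5 / 3.467×10^-2 = 1020 μatm

pCO2 = 1020 μatm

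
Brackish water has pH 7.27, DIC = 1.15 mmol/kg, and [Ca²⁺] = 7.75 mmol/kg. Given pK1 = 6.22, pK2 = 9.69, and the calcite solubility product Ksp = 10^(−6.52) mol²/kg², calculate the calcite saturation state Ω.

α₂ = 1 / (1 + [H⁺]/K2 + [H⁺]²/(K1K2)) = 1 / (1 + 10^+2.42 + 10^+1.37)
   = 1 / (1 + 263.03 + 23.442) = 1/287.47 = 0.003479
[CO3²⁻] = α₂ × DIC = 0.003479 × 1.15 = 0.004000 mmol/kg = 4.000 μmol/kg
Ksp = 10^(−6.52) = 3.020×10^-7
Ω = [Ca²⁺][CO3²⁻]/Ksp = (7.75×10^-3)(4.000×10^-6) / 3.020×10^-7 = 0.103

Ω = 0.103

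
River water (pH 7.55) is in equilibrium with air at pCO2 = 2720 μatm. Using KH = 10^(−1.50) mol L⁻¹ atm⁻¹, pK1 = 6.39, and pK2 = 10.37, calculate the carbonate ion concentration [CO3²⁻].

[CO2*] = KH · pCO2 = 10^(−1.50) × 2720×10^-6 = 8.601×10^-5 mol/L
α₀ = 1/(1 + K1/[H⁺] + K1K2/[H⁺]²) = 1/(1 + 10^+1.16 + 10^-1.66) = 0.06462
DIC = [CO2*]/α₀ = 8.601×10^-5 / 0.06462 = 1.331 mmol/L
[CO3²⁻] = α₂·DIC; α₂ = 0.001414, so [CO3²⁻] = 0.001414 × 1.331 = 0.00188 mmol/L = 1.88 μmol/L

[CO3²⁻] = 1.88 μmol/L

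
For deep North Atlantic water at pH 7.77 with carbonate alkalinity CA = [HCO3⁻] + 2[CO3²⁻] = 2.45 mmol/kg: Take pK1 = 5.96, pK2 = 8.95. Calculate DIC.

DIC = 2.34 mmol/kg

CA = [HCO3⁻] + 2[CO3²⁻] = (α₁ + 2α₂)·DIC
At pH 7.77: [H⁺]/K1 = 10^-1.81 = 0.015488, K2/[H⁺] = 10^-1.18 = 0.066069
α₁ = 1/(1 + 0.015488 + 0.066069) = 1/1.0816 = 0.9246; α₂ = α₁·K2/[H⁺] = 0.06109
α₁ + 2α₂ = 1.0468
DIC = CA / (α₁ + 2α₂) = 2.45 / 1.0468 = 2.34 mmol/kg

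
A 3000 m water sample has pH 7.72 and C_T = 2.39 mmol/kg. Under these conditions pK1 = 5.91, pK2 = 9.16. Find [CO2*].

α₀ = 1 / (1 + K1/[H⁺] + K1K2/[H⁺]²) = 1 / (1 + 10^+1.81 + 10^+0.37)
   = 1 / (1 + 64.565 + 2.3442) = 1/67.910 = 0.01473
[CO2*] = α₀ × DIC = 0.01473 × 2.39 = 0.0352 mmol/kg

[CO2*] = 0.0352 mmol/kg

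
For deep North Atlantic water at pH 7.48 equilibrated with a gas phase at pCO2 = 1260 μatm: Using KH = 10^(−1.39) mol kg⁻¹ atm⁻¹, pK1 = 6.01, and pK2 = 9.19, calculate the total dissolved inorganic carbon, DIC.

[CO2*] = KH · pCO2 = 10^(−1.39) × 1260×10^-6 = 5.133×10^-5 mol/kg
α₀ = 1/(1 + K1/[H⁺] + K1K2/[H⁺]²) = 1/(1 + 10^+1.47 + 10^-0.24) = 0.03217
DIC = [CO2*]/α₀ = 5.133×10^-5 / 0.03217 = 1.60 mmol/kg

DIC = 1.60 mmol/kg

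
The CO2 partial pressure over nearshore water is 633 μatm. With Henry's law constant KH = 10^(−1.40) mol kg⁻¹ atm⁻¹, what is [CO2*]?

KH = 10^(−1.40) = 3.981×10^-2 mol kg⁻¹ atm⁻¹
[CO2*] = KH · pCO2 = 3.981×10^-2 × 633×10^-6 atm = 2.52×10^-5 mol/kg

[CO2*] = 25.2 μmol/kg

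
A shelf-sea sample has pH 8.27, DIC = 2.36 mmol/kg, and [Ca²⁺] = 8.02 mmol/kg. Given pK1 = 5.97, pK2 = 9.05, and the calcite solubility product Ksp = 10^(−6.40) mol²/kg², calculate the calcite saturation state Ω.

Ω = 6.74

α₂ = 1 / (1 + [H⁺]/K2 + [H⁺]²/(K1K2)) = 1 / (1 + 10^+0.78 + 10^-1.52)
   = 1 / (1 + 6.0256 + 0.030200) = 1/7.0558 = 0.1417
[CO3²⁻] = α₂ × DIC = 0.1417 × 2.36 = 0.3345 mmol/kg
Ksp = 10^(−6.40) = 3.981×10^-7
Ω = [Ca²⁺][CO3²⁻]/Ksp = (8.02×10^-3)(3.345×10^-4) / 3.981×10^-7 = 6.74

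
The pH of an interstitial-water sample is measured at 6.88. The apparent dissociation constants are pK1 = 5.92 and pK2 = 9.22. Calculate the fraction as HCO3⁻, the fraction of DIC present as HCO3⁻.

α₁ = 0.897

α₁ = 1 / (1 + [H⁺]/K1 + K2/[H⁺]) = 1 / (1 + 10^-0.96 + 10^-2.34)
   = 1 / (1 + 0.10965 + 0.0045709) = 1/1.1142 = 0.8975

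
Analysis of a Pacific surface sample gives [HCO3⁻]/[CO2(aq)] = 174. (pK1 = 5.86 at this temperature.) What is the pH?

pH = 8.10

From K1 = [H⁺][HCO3⁻]/[CO2(aq)]:  pH = pK1 + log₁₀([HCO3⁻]/[CO2(aq)])
log₁₀(174) = +2.241
pH = 5.86 + (+2.241) = 8.10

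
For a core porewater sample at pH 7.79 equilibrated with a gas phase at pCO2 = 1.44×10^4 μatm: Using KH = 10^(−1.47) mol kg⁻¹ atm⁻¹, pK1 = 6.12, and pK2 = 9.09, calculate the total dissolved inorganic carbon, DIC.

[CO2*] = KH · pCO2 = 10^(−1.47) × 1.44×10^4×10^-6 = 4.879×10^-4 mol/kg
α₀ = 1/(1 + K1/[H⁺] + K1K2/[H⁺]²) = 1/(1 + 10^+1.67 + 10^+0.37) = 0.01995
DIC = [CO2*]/α₀ = 4.879×10^-4 / 0.01995 = 24.5 mmol/kg

DIC = 24.5 mmol/kg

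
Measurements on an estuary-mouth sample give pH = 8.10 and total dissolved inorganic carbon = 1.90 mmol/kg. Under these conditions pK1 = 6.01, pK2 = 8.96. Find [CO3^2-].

α₂ = 1 / (1 + [H⁺]/K2 + [H⁺]²/(K1K2)) = 1 / (1 + 10^+0.86 + 10^-1.23)
   = 1 / (1 + 7.2444 + 0.058884) = 1/8.3032 = 0.1204
[CO3²⁻] = α₂ × DIC = 0.1204 × 1.90 = 0.229 mmol/kg

[CO3²⁻] = 0.229 mmol/kg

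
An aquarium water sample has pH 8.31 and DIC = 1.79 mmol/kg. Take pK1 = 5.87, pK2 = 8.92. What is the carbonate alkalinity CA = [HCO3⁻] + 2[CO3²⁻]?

CA = [HCO3⁻] + 2[CO3²⁻] = (α₁ + 2α₂)·DIC
At pH 8.31: [H⁺]/K1 = 10^-2.44 = 0.0036308, K2/[H⁺] = 10^-0.61 = 0.24547
α₁ = 1/(1 + 0.0036308 + 0.24547) = 1/1.2491 = 0.8006; α₂ = α₁·K2/[H⁺] = 0.1965
α₁ + 2α₂ = 1.1936
CA = 1.1936 × 1.79 = 2.14 mmol/kg

CA = 2.14 mmol/kg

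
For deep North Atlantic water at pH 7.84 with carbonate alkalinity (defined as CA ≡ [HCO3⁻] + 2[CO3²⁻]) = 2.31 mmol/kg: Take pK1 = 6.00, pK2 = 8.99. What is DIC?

DIC = 2.20 mmol/kg

CA = [HCO3⁻] + 2[CO3²⁻] = (α₁ + 2α₂)·DIC
At pH 7.84: [H⁺]/K1 = 10^-1.84 = 0.014454, K2/[H⁺] = 10^-1.15 = 0.070795
α₁ = 1/(1 + 0.014454 + 0.070795) = 1/1.0852 = 0.9214; α₂ = α₁·K2/[H⁺] = 0.06523
α₁ + 2α₂ = 1.0519
DIC = CA / (α₁ + 2α₂) = 2.31 / 1.0519 = 2.20 mmol/kg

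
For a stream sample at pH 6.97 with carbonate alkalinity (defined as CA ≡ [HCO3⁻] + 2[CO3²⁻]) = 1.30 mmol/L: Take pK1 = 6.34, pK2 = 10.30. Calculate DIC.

DIC = 1.60 mmol/L

CA = [HCO3⁻] + 2[CO3²⁻] = (α₁ + 2α₂)·DIC
At pH 6.97: [H⁺]/K1 = 10^-0.63 = 0.23442, K2/[H⁺] = 10^-3.33 = 0.00046774
α₁ = 1/(1 + 0.23442 + 0.00046774) = 1/1.2349 = 0.8098; α₂ = α₁·K2/[H⁺] = 0.0003788
α₁ + 2α₂ = 0.8105
DIC = CA / (α₁ + 2α₂) = 1.30 / 0.8105 = 1.60 mmol/L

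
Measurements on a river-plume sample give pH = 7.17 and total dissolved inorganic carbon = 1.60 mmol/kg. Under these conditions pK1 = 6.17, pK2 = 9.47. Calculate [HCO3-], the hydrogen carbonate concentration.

[HCO3⁻] = 1.45 mmol/kg

α₁ = 1 / (1 + [H⁺]/K1 + K2/[H⁺]) = 1 / (1 + 10^-1.00 + 10^-2.30)
   = 1 / (1 + 0.10000 + 0.0050119) = 1/1.1050 = 0.9050
[HCO3⁻] = α₁ × DIC = 0.9050 × 1.60 = 1.45 mmol/kg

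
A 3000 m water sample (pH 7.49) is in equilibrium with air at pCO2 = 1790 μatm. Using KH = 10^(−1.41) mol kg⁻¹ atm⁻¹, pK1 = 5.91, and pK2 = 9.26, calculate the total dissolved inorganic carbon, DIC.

[CO2*] = KH · pCO2 = 10^(−1.41) × 1790×10^-6 = 6.964×10^-5 mol/kg
α₀ = 1/(1 + K1/[H⁺] + K1K2/[H⁺]²) = 1/(1 + 10^+1.58 + 10^-0.19) = 0.02521
DIC = [CO2*]/α₀ = 6.964×10^-5 / 0.02521 = 2.76 mmol/kg

DIC = 2.76 mmol/kg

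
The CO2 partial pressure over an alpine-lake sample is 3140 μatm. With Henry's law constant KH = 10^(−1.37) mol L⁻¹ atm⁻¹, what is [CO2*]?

KH = 10^(−1.37) = 4.266×10^-2 mol L⁻¹ atm⁻¹
[CO2*] = KH · pCO2 = 4.266×10^-2 × 3140×10^-6 atm = 1.34×10^-4 mol/L

[CO2*] = 134 μmol/L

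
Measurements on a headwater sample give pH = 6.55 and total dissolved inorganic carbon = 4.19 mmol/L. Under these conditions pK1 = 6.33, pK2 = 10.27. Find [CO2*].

α₀ = 1 / (1 + K1/[H⁺] + K1K2/[H⁺]²) = 1 / (1 + 10^+0.22 + 10^-3.50)
   = 1 / (1 + 1.6596 + 0.00031623) = 1/2.6599 = 0.3760
[CO2*] = α₀ × DIC = 0.3760 × 4.19 = 1.58 mmol/L

[CO2*] = 1.58 mmol/L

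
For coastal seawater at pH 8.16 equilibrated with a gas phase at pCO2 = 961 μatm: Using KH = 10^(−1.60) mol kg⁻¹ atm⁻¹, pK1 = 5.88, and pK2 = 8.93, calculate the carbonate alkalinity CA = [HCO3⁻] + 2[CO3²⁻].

[CO2*] = KH · pCO2 = 10^(−1.60) × 961×10^-6 = 2.414×10^-5 mol/kg
α₀ = 1/(1 + K1/[H⁺] + K1K2/[H⁺]²) = 1/(1 + 10^+2.28 + 10^+1.51) = 0.004466
DIC = [CO2*]/α₀ = 2.414×10^-5 / 0.004466 = 5.405 mmol/kg
CA = (α₁ + 2α₂)·DIC = (0.8510 + 2×0.1445) × 5.405 = 6.16 mmol/kg

CA = 6.16 mmol/kg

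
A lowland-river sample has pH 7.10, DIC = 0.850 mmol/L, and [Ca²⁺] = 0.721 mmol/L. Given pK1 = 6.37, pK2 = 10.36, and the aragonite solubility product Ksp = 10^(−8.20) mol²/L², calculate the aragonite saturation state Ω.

Ω = 0.0450

α₂ = 1 / (1 + [H⁺]/K2 + [H⁺]²/(K1K2)) = 1 / (1 + 10^+3.26 + 10^+2.53)
   = 1 / (1 + 1819.7 + 338.84) = 1/2159.5 = 0.0004631
[CO3²⁻] = α₂ × DIC = 0.0004631 × 0.850 = 0.0003936 mmol/L = 0.3936 μmol/L
Ksp = 10^(−8.20) = 6.310×10^-9
Ω = [Ca²⁺][CO3²⁻]/Ksp = (0.721×10^-3)(3.936×10^-7) / 6.310×10^-9 = 0.0450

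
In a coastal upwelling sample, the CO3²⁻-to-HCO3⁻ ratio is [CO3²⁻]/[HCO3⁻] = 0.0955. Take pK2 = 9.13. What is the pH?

pH = 8.11

From K2 = [H⁺][CO3²⁻]/[HCO3⁻]:  pH = pK2 + log₁₀([CO3²⁻]/[HCO3⁻])
log₁₀(0.0955) = -1.020
pH = 9.13 + (-1.020) = 8.11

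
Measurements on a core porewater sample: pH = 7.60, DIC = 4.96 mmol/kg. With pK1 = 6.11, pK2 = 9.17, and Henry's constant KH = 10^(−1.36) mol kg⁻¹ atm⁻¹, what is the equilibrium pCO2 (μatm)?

α₀ = 1 / (1 + K1/[H⁺] + K1K2/[H⁺]²) = 1 / (1 + 10^+1.49 + 10^-0.08)
   = 1 / (1 + 30.903 + 0.83176) = 1/32.735 = 0.03055
[CO2*] = α₀ × DIC = 0.03055 × 4.96 = 0.1515 mmol/kg
pCO2 = [CO2*]/KH = 1.515×10^-4 / 4.365×10^-2 = 3470 μatm

pCO2 = 3470 μatm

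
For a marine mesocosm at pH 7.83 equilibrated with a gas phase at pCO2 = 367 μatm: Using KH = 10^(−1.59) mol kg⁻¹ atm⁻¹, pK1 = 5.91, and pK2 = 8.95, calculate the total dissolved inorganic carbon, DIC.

DIC = 0.854 mmol/kg

[CO2*] = KH · pCO2 = 10^(−1.59) × 367×10^-6 = 9.433×10^-6 mol/kg
α₀ = 1/(1 + K1/[H⁺] + K1K2/[H⁺]²) = 1/(1 + 10^+1.92 + 10^+0.80) = 0.01105
DIC = [CO2*]/α₀ = 9.433×10^-6 / 0.01105 = 0.854 mmol/kg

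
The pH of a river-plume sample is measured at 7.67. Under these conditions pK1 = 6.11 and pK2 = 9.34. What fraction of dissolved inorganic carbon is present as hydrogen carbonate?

α₁ = 0.953

α₁ = 1 / (1 + [H⁺]/K1 + K2/[H⁺]) = 1 / (1 + 10^-1.56 + 10^-1.67)
   = 1 / (1 + 0.027542 + 0.021380) = 1/1.0489 = 0.9534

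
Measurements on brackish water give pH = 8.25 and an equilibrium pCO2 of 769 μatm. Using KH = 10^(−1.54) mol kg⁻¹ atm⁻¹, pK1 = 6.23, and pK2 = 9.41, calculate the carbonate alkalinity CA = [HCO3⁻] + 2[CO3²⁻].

[CO2*] = KH · pCO2 = 10^(−1.54) × 769×10^-6 = 2.218×10^-5 mol/kg
α₀ = 1/(1 + K1/[H⁺] + K1K2/[H⁺]²) = 1/(1 + 10^+2.02 + 10^+0.86) = 0.008853
DIC = [CO2*]/α₀ = 2.218×10^-5 / 0.008853 = 2.505 mmol/kg
CA = (α₁ + 2α₂)·DIC = (0.9270 + 2×0.06413) × 2.505 = 2.64 mmol/kg

CA = 2.64 mmol/kg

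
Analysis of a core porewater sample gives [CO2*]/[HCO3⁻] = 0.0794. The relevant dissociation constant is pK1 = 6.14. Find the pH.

From K1 = [H⁺][HCO3⁻]/[CO2*]:  pH = pK1 − log₁₀([CO2*]/[HCO3⁻])
log₁₀(0.0794) = -1.100
pH = 6.14 − (-1.100) = 7.24

pH = 7.24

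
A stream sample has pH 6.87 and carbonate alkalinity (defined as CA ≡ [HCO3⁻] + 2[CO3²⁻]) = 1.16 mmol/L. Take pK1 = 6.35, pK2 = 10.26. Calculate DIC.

CA = [HCO3⁻] + 2[CO3²⁻] = (α₁ + 2α₂)·DIC
At pH 6.87: [H⁺]/K1 = 10^-0.52 = 0.30200, K2/[H⁺] = 10^-3.39 = 0.00040738
α₁ = 1/(1 + 0.30200 + 0.00040738) = 1/1.3024 = 0.7678; α₂ = α₁·K2/[H⁺] = 0.0003128
α₁ + 2α₂ = 0.7684
DIC = CA / (α₁ + 2α₂) = 1.16 / 0.7684 = 1.51 mmol/L

DIC = 1.51 mmol/L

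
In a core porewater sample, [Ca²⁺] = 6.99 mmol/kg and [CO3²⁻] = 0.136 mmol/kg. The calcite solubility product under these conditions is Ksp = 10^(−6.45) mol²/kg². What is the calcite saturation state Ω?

Ω = 2.68

Ksp = 10^(−6.45) = 3.548×10^-7
Ω = [Ca²⁺][CO3²⁻]/Ksp = (6.99×10^-3)(0.136×10^-3) / 3.548×10^-7 = 2.68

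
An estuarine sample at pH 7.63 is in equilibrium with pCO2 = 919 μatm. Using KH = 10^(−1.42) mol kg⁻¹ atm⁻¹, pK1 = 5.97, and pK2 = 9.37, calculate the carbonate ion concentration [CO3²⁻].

[CO2*] = KH · pCO2 = 10^(−1.42) × 919×10^-6 = 3.494×10^-5 mol/kg
α₀ = 1/(1 + K1/[H⁺] + K1K2/[H⁺]²) = 1/(1 + 10^+1.66 + 10^-0.08) = 0.02103
DIC = [CO2*]/α₀ = 3.494×10^-5 / 0.02103 = 1.661 mmol/kg
[CO3²⁻] = α₂·DIC; α₂ = 0.01750, so [CO3²⁻] = 0.01750 × 1.661 = 0.0291 mmol/kg

[CO3²⁻] = 0.0291 mmol/kg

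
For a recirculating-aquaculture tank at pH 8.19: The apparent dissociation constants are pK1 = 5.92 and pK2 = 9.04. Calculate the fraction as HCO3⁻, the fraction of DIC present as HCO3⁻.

α₁ = 0.872

α₁ = 1 / (1 + [H⁺]/K1 + K2/[H⁺]) = 1 / (1 + 10^-2.27 + 10^-0.85)
   = 1 / (1 + 0.0053703 + 0.14125) = 1/1.1466 = 0.8721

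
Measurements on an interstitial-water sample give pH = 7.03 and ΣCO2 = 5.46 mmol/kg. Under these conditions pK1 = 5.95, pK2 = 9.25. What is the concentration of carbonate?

α₂ = 1 / (1 + [H⁺]/K2 + [H⁺]²/(K1K2)) = 1 / (1 + 10^+2.22 + 10^+1.14)
   = 1 / (1 + 165.96 + 13.804) = 1/180.76 = 0.005532
[CO3²⁻] = α₂ × DIC = 0.005532 × 5.46 = 0.0302 mmol/kg

[CO3²⁻] = 0.0302 mmol/kg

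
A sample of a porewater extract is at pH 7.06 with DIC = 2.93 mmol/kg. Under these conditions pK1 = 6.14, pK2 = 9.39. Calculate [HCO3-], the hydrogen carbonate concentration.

α₁ = 1 / (1 + [H⁺]/K1 + K2/[H⁺]) = 1 / (1 + 10^-0.92 + 10^-2.33)
   = 1 / (1 + 0.12023 + 0.0046774) = 1/1.1249 = 0.8890
[HCO3⁻] = α₁ × DIC = 0.8890 × 2.93 = 2.60 mmol/kg

[HCO3⁻] = 2.60 mmol/kg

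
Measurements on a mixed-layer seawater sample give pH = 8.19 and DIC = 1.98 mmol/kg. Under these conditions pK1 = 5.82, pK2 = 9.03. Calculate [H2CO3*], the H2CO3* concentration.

[CO2*] = 7.35 μmol/kg

α₀ = 1 / (1 + K1/[H⁺] + K1K2/[H⁺]²) = 1 / (1 + 10^+2.37 + 10^+1.53)
   = 1 / (1 + 234.42 + 33.884) = 1/269.31 = 0.003713
[CO2*] = α₀ × DIC = 0.003713 × 1.98 = 0.00735 mmol/kg = 7.35 μmol/kg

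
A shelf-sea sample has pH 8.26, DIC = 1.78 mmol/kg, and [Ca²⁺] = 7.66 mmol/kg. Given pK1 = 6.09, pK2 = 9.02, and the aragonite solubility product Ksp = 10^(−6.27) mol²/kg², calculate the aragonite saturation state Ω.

Ω = 3.74

α₂ = 1 / (1 + [H⁺]/K2 + [H⁺]²/(K1K2)) = 1 / (1 + 10^+0.76 + 10^-1.41)
   = 1 / (1 + 5.7544 + 0.038905) = 1/6.7933 = 0.1472
[CO3²⁻] = α₂ × DIC = 0.1472 × 1.78 = 0.2620 mmol/kg
Ksp = 10^(−6.27) = 5.370×10^-7
Ω = [Ca²⁺][CO3²⁻]/Ksp = (7.66×10^-3)(2.620×10^-4) / 5.370×10^-7 = 3.74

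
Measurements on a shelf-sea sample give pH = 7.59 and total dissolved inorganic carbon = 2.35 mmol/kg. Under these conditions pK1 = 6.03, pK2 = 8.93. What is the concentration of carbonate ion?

[CO3²⁻] = 0.100 mmol/kg

α₂ = 1 / (1 + [H⁺]/K2 + [H⁺]²/(K1K2)) = 1 / (1 + 10^+1.34 + 10^-0.22)
   = 1 / (1 + 21.878 + 0.60256) = 1/23.480 = 0.04259
[CO3²⁻] = α₂ × DIC = 0.04259 × 2.35 = 0.100 mmol/kg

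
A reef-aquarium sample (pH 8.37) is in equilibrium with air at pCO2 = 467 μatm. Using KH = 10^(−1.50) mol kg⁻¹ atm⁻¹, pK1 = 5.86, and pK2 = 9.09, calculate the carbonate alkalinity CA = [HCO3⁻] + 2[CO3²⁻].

CA = 6.60 mmol/kg

[CO2*] = KH · pCO2 = 10^(−1.50) × 467×10^-6 = 1.477×10^-5 mol/kg
α₀ = 1/(1 + K1/[H⁺] + K1K2/[H⁺]²) = 1/(1 + 10^+2.51 + 10^+1.79) = 0.002589
DIC = [CO2*]/α₀ = 1.477×10^-5 / 0.002589 = 5.704 mmol/kg
CA = (α₁ + 2α₂)·DIC = (0.8378 + 2×0.1596) × 5.704 = 6.60 mmol/kg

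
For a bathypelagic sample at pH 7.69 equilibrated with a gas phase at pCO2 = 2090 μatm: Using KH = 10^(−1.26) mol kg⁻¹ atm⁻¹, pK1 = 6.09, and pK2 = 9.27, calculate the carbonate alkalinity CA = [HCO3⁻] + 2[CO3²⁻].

CA = 4.81 mmol/kg

[CO2*] = KH · pCO2 = 10^(−1.26) × 2090×10^-6 = 1.149×10^-4 mol/kg
α₀ = 1/(1 + K1/[H⁺] + K1K2/[H⁺]²) = 1/(1 + 10^+1.60 + 10^+0.02) = 0.02389
DIC = [CO2*]/α₀ = 1.149×10^-4 / 0.02389 = 4.808 mmol/kg
CA = (α₁ + 2α₂)·DIC = (0.9511 + 2×0.02502) × 4.808 = 4.81 mmol/kg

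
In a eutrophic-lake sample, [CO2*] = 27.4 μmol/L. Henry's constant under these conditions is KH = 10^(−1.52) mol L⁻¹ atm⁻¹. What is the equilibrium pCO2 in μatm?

KH = 10^(−1.52) = 3.020×10^-2 mol L⁻¹ atm⁻¹
pCO2 = [CO2*]/KH = 27.4×10^-6 / 3.020×10^-2 = 9.07×10^-4 atm = 907 μatm

pCO2 = 907 μatm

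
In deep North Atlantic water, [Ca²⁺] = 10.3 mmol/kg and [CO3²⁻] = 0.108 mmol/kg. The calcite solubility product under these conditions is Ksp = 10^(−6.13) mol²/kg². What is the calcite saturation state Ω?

Ksp = 10^(−6.13) = 7.413×10^-7
Ω = [Ca²⁺][CO3²⁻]/Ksp = (10.3×10^-3)(0.108×10^-3) / 7.413×10^-7 = 1.50

Ω = 1.50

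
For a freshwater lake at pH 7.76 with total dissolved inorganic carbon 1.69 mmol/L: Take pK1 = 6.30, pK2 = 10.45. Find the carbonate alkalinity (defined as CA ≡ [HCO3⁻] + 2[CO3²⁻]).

CA = 1.64 mmol/L

CA = [HCO3⁻] + 2[CO3²⁻] = (α₁ + 2α₂)·DIC
At pH 7.76: [H⁺]/K1 = 10^-1.46 = 0.034674, K2/[H⁺] = 10^-2.69 = 0.0020417
α₁ = 1/(1 + 0.034674 + 0.0020417) = 1/1.0367 = 0.9646; α₂ = α₁·K2/[H⁺] = 0.001969
α₁ + 2α₂ = 0.9685
CA = 0.9685 × 1.69 = 1.64 mmol/L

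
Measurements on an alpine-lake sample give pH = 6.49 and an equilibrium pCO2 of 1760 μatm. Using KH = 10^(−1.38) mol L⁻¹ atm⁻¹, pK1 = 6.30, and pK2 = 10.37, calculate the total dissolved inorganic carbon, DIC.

DIC = 0.187 mmol/L

[CO2*] = KH · pCO2 = 10^(−1.38) × 1760×10^-6 = 7.337×10^-5 mol/L
α₀ = 1/(1 + K1/[H⁺] + K1K2/[H⁺]²) = 1/(1 + 10^+0.19 + 10^-3.69) = 0.3923
DIC = [CO2*]/α₀ = 7.337×10^-5 / 0.3923 = 0.187 mmol/L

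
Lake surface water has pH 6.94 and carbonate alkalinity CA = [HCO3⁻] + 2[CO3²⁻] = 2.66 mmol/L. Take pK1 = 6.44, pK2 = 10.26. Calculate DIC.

CA = [HCO3⁻] + 2[CO3²⁻] = (α₁ + 2α₂)·DIC
At pH 6.94: [H⁺]/K1 = 10^-0.50 = 0.31623, K2/[H⁺] = 10^-3.32 = 0.00047863
α₁ = 1/(1 + 0.31623 + 0.00047863) = 1/1.3167 = 0.7595; α₂ = α₁·K2/[H⁺] = 0.0003635
α₁ + 2α₂ = 0.7602
DIC = CA / (α₁ + 2α₂) = 2.66 / 0.7602 = 3.50 mmol/L

DIC = 3.50 mmol/L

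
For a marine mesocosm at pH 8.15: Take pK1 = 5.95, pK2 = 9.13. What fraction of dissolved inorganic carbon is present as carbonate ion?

α₂ = 1 / (1 + [H⁺]/K2 + [H⁺]²/(K1K2)) = 1 / (1 + 10^+0.98 + 10^-1.22)
   = 1 / (1 + 9.5499 + 0.060256) = 1/10.610 = 0.09425

α₂ = 0.0942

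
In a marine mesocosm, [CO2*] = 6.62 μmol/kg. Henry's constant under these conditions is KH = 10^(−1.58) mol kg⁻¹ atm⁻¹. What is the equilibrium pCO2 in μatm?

pCO2 = 252 μatm

KH = 10^(−1.58) = 2.630×10^-2 mol kg⁻¹ atm⁻¹
pCO2 = [CO2*]/KH = 6.62×10^-6 / 2.630×10^-2 = 2.52×10^-4 atm = 252 μatm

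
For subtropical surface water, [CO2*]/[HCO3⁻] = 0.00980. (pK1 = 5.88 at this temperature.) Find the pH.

From K1 = [H⁺][HCO3⁻]/[CO2*]:  pH = pK1 − log₁₀([CO2*]/[HCO3⁻])
log₁₀(0.00980) = -2.009
pH = 5.88 − (-2.009) = 7.89

pH = 7.89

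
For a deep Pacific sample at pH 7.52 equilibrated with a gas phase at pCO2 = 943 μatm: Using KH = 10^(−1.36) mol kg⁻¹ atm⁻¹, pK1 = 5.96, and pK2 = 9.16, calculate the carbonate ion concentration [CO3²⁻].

[CO2*] = KH · pCO2 = 10^(−1.36) × 943×10^-6 = 4.116×10^-5 mol/kg
α₀ = 1/(1 + K1/[H⁺] + K1K2/[H⁺]²) = 1/(1 + 10^+1.56 + 10^-0.08) = 0.02622
DIC = [CO2*]/α₀ = 4.116×10^-5 / 0.02622 = 1.570 mmol/kg
[CO3²⁻] = α₂·DIC; α₂ = 0.02181, so [CO3²⁻] = 0.02181 × 1.570 = 0.0342 mmol/kg

[CO3²⁻] = 0.0342 mmol/kg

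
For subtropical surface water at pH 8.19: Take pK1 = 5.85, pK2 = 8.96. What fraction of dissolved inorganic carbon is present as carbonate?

α₂ = 1 / (1 + [H⁺]/K2 + [H⁺]²/(K1K2)) = 1 / (1 + 10^+0.77 + 10^-1.57)
   = 1 / (1 + 5.8884 + 0.026915) = 1/6.9154 = 0.1446

α₂ = 0.145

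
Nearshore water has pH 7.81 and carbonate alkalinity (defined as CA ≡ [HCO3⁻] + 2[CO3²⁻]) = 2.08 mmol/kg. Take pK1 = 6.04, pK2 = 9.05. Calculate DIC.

CA = [HCO3⁻] + 2[CO3²⁻] = (α₁ + 2α₂)·DIC
At pH 7.81: [H⁺]/K1 = 10^-1.77 = 0.016982, K2/[H⁺] = 10^-1.24 = 0.057544
α₁ = 1/(1 + 0.016982 + 0.057544) = 1/1.0745 = 0.9306; α₂ = α₁·K2/[H⁺] = 0.05355
α₁ + 2α₂ = 1.0377
DIC = CA / (α₁ + 2α₂) = 2.08 / 1.0377 = 2.00 mmol/kg

DIC = 2.00 mmol/kg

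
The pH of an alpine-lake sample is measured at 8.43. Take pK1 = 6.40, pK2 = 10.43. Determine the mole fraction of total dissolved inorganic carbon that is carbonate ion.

α₂ = 1 / (1 + [H⁺]/K2 + [H⁺]²/(K1K2)) = 1 / (1 + 10^+2.00 + 10^-0.03)
   = 1 / (1 + 100.00 + 0.93325) = 1/101.93 = 0.009810

α₂ = 0.00981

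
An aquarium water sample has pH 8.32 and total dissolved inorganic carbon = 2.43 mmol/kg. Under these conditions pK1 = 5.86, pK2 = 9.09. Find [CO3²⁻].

α₂ = 1 / (1 + [H⁺]/K2 + [H⁺]²/(K1K2)) = 1 / (1 + 10^+0.77 + 10^-1.69)
   = 1 / (1 + 5.8884 + 0.020417) = 1/6.9089 = 0.1447
[CO3²⁻] = α₂ × DIC = 0.1447 × 2.43 = 0.352 mmol/kg

[CO3²⁻] = 0.352 mmol/kg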